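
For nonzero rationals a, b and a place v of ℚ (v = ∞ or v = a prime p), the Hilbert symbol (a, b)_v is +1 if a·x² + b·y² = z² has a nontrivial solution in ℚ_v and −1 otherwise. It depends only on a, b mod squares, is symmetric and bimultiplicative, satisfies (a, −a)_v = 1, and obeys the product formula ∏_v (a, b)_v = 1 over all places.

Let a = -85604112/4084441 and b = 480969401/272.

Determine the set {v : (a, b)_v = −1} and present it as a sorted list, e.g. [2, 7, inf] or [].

[17, 19]

Mod squares: a ≡ -17, b ≡ 3553. Check v ∈ {∞, 2, 3, 11, 17, 19, 37, 41, 43, 47}.
v=41: a=41^0·(≡27), b=41^2·(≡34) mod 41; (27|41)=-1, (34|41)=-1; (−1)^{0·2·20}·(-1)^2·(-1)^0 = +1.
v=17: a=17^3·(≡13), b=17^-1·(≡5) mod 17; (13|17)=+1, (5|17)=-1; (−1)^{3·-1·8}·(+1)^-1·(-1)^3 = -1.
v=43: a=43^-2·(≡18), b=43^0·(≡12) mod 43; (18|43)=-1, (12|43)=-1; (−1)^{-2·0·21}·(-1)^0·(-1)^-2 = +1.
v=∞: -17 < 0 and 3553 > 0  ⇒  (a,b)_∞ = +1.
v=11: a=11^2·(≡9), b=11^1·(≡1) mod 11; (9|11)=+1, (1|11)=+1; (−1)^{2·1·5}·(+1)^1·(+1)^2 = +1.
v=37: a=37^0·(≡18), b=37^2·(≡21) mod 37; (18|37)=-1, (21|37)=+1; (−1)^{0·2·18}·(-1)^2·(+1)^0 = +1.
v=47: a=47^-2·(≡35), b=47^0·(≡7) mod 47; (35|47)=-1, (7|47)=+1; (−1)^{-2·0·23}·(-1)^0·(+1)^-2 = +1.
v=2: v_2(a)=4, v_2(b)=-4; units ≡ 7, 1 (mod 8); ε·ε+αω+βω = 1·0+4·0+-4·0 ≡ 0  ⇒  (a,b)_2 = +1.
v=3: a=3^2·(≡1), b=3^0·(≡1) mod 3; (1|3)=+1, (1|3)=+1; (−1)^{2·0·1}·(+1)^0·(+1)^2 = +1.
v=19: a=19^0·(≡18), b=19^1·(≡7) mod 19; (18|19)=-1, (7|19)=+1; (−1)^{0·1·9}·(-1)^1·(+1)^0 = -1.
Ram(-17, 3553) = {17, 19}; no ℚ_17-point on the conic.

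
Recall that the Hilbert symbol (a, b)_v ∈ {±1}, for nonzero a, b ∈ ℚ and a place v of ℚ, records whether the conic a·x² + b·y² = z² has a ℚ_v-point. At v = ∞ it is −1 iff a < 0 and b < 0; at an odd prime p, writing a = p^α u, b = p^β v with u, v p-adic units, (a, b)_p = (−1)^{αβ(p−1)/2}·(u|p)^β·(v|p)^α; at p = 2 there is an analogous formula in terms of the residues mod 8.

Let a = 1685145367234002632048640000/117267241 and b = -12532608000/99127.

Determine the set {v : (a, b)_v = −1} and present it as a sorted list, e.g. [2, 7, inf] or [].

(a, b) ≡ (126759, -380765) mod (ℚ^×)²; places V = {2, 3, 5, 7, 11, 13, 17, 23, 29, 31, 43, 47, ∞}.
(a,b)_13: α=-2, u≡9; β=0, v≡5 (mod 13); (9|13)=+1, (5|13)=-1; sign (−1)^0·+1^0·-1^-2 = +1.
(a,b)_29: α=1, u≡19; β=0, v≡20 (mod 29); (19|29)=-1, (20|29)=+1; sign (−1)^0·-1^0·+1^1 = +1.
(a,b)_31: α=1, u≡8; β=0, v≡4 (mod 31); (8|31)=+1, (4|31)=+1; sign (−1)^0·+1^0·+1^1 = +1.
(a,b)_∞: sgn(126759)=+, sgn(-380765)=−, so +1.
(a,b)_47: α=1, u≡25; β=0, v≡23 (mod 47); (25|47)=+1, (23|47)=-1; sign (−1)^0·+1^0·-1^1 = -1.
(a,b)_43: α=2, u≡1; β=1, v≡34 (mod 43); (1|43)=+1, (34|43)=-1; sign (−1)^0·+1^1·-1^2 = +1.
(a,b)_23: α=4, u≡6; β=1, v≡11 (mod 23); (6|23)=+1, (11|23)=-1; sign (−1)^0·+1^1·-1^4 = +1.
(a,b)_2: α=22, β=10; u≡7, v≡3 (mod 8); ε(u)ε(v)=1·1, αω(v)=22·1, βω(u)=10·0; sum ≡ 1  ⇒  -1.
(a,b)_5: α=4, u≡4; β=3, v≡3 (mod 5); (4|5)=+1, (3|5)=-1; sign (−1)^0·+1^3·-1^4 = +1.
(a,b)_7: α=-4, u≡5; β=-3, v≡2 (mod 7); (5|7)=-1, (2|7)=+1; sign (−1)^0·-1^-3·+1^-4 = -1.
(a,b)_17: α=-2, u≡3; β=-2, v≡4 (mod 17); (3|17)=-1, (4|17)=+1; sign (−1)^0·-1^-2·+1^-2 = +1.
(a,b)_3: α=5, u≡1; β=2, v≡1 (mod 3); (1|3)=+1, (1|3)=+1; sign (−1)^0·+1^2·+1^5 = +1.
(a,b)_11: α=2, u≡2; β=1, v≡6 (mod 11); (2|11)=-1, (6|11)=-1; sign (−1)^0·-1^1·-1^2 = -1.
Ram(126759, -380765) = {2, 7, 11, 47}; no ℚ_2-point on the conic.

[2, 7, 11, 47]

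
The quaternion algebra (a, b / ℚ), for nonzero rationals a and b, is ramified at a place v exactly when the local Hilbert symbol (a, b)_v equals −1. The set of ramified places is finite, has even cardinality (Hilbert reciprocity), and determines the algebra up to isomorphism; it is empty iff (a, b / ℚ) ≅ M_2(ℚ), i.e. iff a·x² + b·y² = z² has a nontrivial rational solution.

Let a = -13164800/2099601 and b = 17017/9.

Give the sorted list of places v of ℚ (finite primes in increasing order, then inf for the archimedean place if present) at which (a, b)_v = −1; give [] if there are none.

Mod squares: a ≡ -17, b ≡ 17017. Check v ∈ {∞, 2, 3, 5, 7, 11, 13, 17, 23}.
v=7: a=7^-2·(≡1), b=7^1·(≡1) mod 7; (1|7)=+1, (1|7)=+1; (−1)^{-2·1·3}·(+1)^1·(+1)^-2 = +1.
v=13: a=13^0·(≡4), b=13^1·(≡1) mod 13; (4|13)=+1, (1|13)=+1; (−1)^{0·1·6}·(+1)^1·(+1)^0 = +1.
v=3: a=3^-4·(≡1), b=3^-2·(≡1) mod 3; (1|3)=+1, (1|3)=+1; (−1)^{-4·-2·1}·(+1)^-2·(+1)^-4 = +1.
v=17: a=17^1·(≡16), b=17^1·(≡13) mod 17; (16|17)=+1, (13|17)=+1; (−1)^{1·1·8}·(+1)^1·(+1)^1 = +1.
v=2: v_2(a)=8, v_2(b)=0; units ≡ 7, 1 (mod 8); ε·ε+αω+βω = 1·0+8·0+0·0 ≡ 0  ⇒  (a,b)_2 = +1.
v=11: a=11^2·(≡5), b=11^1·(≡2) mod 11; (5|11)=+1, (2|11)=-1; (−1)^{2·1·5}·(+1)^1·(-1)^2 = +1.
v=∞: -17 < 0 and 17017 > 0  ⇒  (a,b)_∞ = +1.
v=5: a=5^2·(≡3), b=5^0·(≡3) mod 5; (3|5)=-1, (3|5)=-1; (−1)^{2·0·2}·(-1)^0·(-1)^2 = +1.
v=23: a=23^-2·(≡6), b=23^0·(≡15) mod 23; (6|23)=+1, (15|23)=-1; (−1)^{-2·0·11}·(+1)^0·(-1)^-2 = +1.
Every local symbol is +1, so the conic -17·x² + 17017·y² = z² has ℚ_v-points for all v and hence a ℚ-point; (a, b / ℚ) ≅ M_2(ℚ).

[]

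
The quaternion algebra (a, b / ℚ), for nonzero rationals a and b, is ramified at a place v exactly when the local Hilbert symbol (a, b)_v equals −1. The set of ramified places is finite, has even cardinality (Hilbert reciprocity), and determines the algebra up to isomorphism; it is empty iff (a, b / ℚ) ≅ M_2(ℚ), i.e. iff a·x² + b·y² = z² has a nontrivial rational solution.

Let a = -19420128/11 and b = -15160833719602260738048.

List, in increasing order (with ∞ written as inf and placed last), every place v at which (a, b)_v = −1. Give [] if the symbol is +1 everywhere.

[2, 7, 19, inf]

(a, b) ≡ (-8778, -28842) mod (ℚ^×)²; places V = {2, 3, 7, 11, 13, 19, 23, ∞}.
(a,b)_13: α=2, u≡9; β=4, v≡2 (mod 13); (9|13)=+1, (2|13)=-1; sign (−1)^0·+1^4·-1^2 = +1.
(a,b)_23: α=0, u≡18; β=1, v≡17 (mod 23); (18|23)=+1, (17|23)=-1; sign (−1)^0·+1^1·-1^0 = +1.
(a,b)_11: α=-1, u≡9; β=1, v≡10 (mod 11); (9|11)=+1, (10|11)=-1; sign (−1)^1·+1^1·-1^-1 = +1.
(a,b)_7: α=1, u≡5; β=4, v≡3 (mod 7); (5|7)=-1, (3|7)=-1; sign (−1)^0·-1^4·-1^1 = -1.
(a,b)_2: α=5, β=19; u≡3, v≡3 (mod 8); ε(u)ε(v)=1·1, αω(v)=5·1, βω(u)=19·1; sum ≡ 1  ⇒  -1.
(a,b)_3: α=3, u≡2; β=5, v≡1 (mod 3); (2|3)=-1, (1|3)=+1; sign (−1)^1·-1^5·+1^3 = +1.
(a,b)_∞: sgn(-8778)=−, sgn(-28842)=−, so -1.
(a,b)_19: α=1, u≡8; β=3, v≡14 (mod 19); (8|19)=-1, (14|19)=-1; sign (−1)^1·-1^3·-1^1 = -1.
Ram(-8778, -28842) = {2, 7, 19, ∞}; no ℚ_2-point on the conic.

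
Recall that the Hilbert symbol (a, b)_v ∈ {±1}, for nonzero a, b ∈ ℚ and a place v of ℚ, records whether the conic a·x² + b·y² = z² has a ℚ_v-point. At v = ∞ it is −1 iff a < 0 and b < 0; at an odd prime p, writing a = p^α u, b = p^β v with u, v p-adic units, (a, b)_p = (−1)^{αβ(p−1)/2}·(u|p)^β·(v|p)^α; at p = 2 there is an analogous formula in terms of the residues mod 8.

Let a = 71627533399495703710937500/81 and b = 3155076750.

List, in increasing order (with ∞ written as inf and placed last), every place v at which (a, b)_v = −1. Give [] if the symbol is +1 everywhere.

[2, 5, 17, 29]

(a, b) ≡ (103615, 126203070) mod (ℚ^×)²; places V = {2, 3, 5, 7, 17, 23, 29, 53, ∞}.
(a,b)_29: α=2, u≡8; β=1, v≡17 (mod 29); (8|29)=-1, (17|29)=-1; sign (−1)^0·-1^1·-1^2 = -1.
(a,b)_53: α=3, u≡25; β=1, v≡44 (mod 53); (25|53)=+1, (44|53)=+1; sign (−1)^0·+1^1·+1^3 = +1.
(a,b)_2: α=2, β=1; u≡7, v≡7 (mod 8); ε(u)ε(v)=1·1, αω(v)=2·0, βω(u)=1·0; sum ≡ 1  ⇒  -1.
(a,b)_17: α=3, u≡15; β=1, v≡10 (mod 17); (15|17)=+1, (10|17)=-1; sign (−1)^0·+1^1·-1^3 = -1.
(a,b)_7: α=2, u≡4; β=1, v≡3 (mod 7); (4|7)=+1, (3|7)=-1; sign (−1)^0·+1^1·-1^2 = +1.
(a,b)_3: α=-4, u≡1; β=1, v≡1 (mod 3); (1|3)=+1, (1|3)=+1; sign (−1)^0·+1^1·+1^-4 = +1.
(a,b)_5: α=11, u≡2; β=3, v≡4 (mod 5); (2|5)=-1, (4|5)=+1; sign (−1)^0·-1^3·+1^11 = -1.
(a,b)_∞: sgn(103615)=+, sgn(126203070)=+, so +1.
(a,b)_23: α=3, u≡19; β=1, v≡6 (mod 23); (19|23)=-1, (6|23)=+1; sign (−1)^1·-1^1·+1^3 = +1.
(103615, 126203070 / ℚ) ramifies at {2, 5, 17, 29}: a division algebra.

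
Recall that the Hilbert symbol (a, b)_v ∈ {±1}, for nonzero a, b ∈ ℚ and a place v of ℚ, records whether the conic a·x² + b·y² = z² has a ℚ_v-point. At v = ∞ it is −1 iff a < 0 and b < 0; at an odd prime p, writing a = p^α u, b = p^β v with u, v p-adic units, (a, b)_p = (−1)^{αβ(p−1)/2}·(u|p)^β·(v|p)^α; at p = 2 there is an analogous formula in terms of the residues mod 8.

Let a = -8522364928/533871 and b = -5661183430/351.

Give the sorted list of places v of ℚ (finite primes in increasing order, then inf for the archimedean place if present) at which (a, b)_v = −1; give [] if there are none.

Mod squares: a ≡ -9282, b ≡ -2730. Check v ∈ {∞, 2, 3, 5, 7, 11, 13, 17, 23}.
v=3: a=3^-5·(≡2), b=3^-3·(≡2) mod 3; (2|3)=-1, (2|3)=-1; (−1)^{-5·-3·1}·(-1)^-3·(-1)^-5 = -1.
v=2: v_2(a)=11, v_2(b)=1; units ≡ 7, 3 (mod 8); ε·ε+αω+βω = 1·1+11·1+1·0 ≡ 0  ⇒  (a,b)_2 = +1.
v=7: a=7^1·(≡4), b=7^1·(≡2) mod 7; (4|7)=+1, (2|7)=+1; (−1)^{1·1·3}·(+1)^1·(+1)^1 = -1.
v=5: a=5^0·(≡2), b=5^1·(≡4) mod 5; (2|5)=-1, (4|5)=+1; (−1)^{0·1·2}·(-1)^1·(+1)^0 = -1.
v=17: a=17^3·(≡8), b=17^2·(≡7) mod 17; (8|17)=+1, (7|17)=-1; (−1)^{3·2·8}·(+1)^2·(-1)^3 = -1.
v=∞: -9282 < 0 and -2730 < 0  ⇒  (a,b)_∞ = -1.
v=13: a=13^-3·(≡3), b=13^-1·(≡7) mod 13; (3|13)=+1, (7|13)=-1; (−1)^{-3·-1·6}·(+1)^-1·(-1)^-3 = -1.
v=23: a=23^0·(≡21), b=23^4·(≡17) mod 23; (21|23)=-1, (17|23)=-1; (−1)^{0·4·11}·(-1)^4·(-1)^0 = +1.
v=11: a=11^2·(≡7), b=11^0·(≡1) mod 11; (7|11)=-1, (1|11)=+1; (−1)^{2·0·5}·(-1)^0·(+1)^2 = +1.
|Ram(-9282, -2730)| = 6, even; anisotropic at {3, 5, 7, 13, 17, ∞}.

[3, 5, 7, 13, 17, inf]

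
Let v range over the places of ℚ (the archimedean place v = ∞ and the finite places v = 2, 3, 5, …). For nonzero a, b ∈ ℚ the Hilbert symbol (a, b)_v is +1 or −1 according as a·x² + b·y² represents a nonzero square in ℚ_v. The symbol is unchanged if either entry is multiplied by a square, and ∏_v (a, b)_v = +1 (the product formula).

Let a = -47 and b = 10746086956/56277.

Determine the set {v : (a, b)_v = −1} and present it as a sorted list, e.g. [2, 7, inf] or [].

Mod squares: a ≡ -47, b ≡ 703. Check v ∈ {∞, 2, 3, 11, 13, 19, 23, 37, 47}.
v=13: a=13^0·(≡5), b=13^-2·(≡9) mod 13; (5|13)=-1, (9|13)=+1; (−1)^{0·-2·6}·(-1)^-2·(+1)^0 = +1.
v=37: a=37^0·(≡27), b=37^-1·(≡24) mod 37; (27|37)=+1, (24|37)=-1; (−1)^{0·-1·18}·(+1)^-1·(-1)^0 = +1.
v=19: a=19^0·(≡10), b=19^1·(≡2) mod 19; (10|19)=-1, (2|19)=-1; (−1)^{0·1·9}·(-1)^1·(-1)^0 = -1.
v=11: a=11^0·(≡8), b=11^2·(≡2) mod 11; (8|11)=-1, (2|11)=-1; (−1)^{0·2·5}·(-1)^2·(-1)^0 = +1.
v=23: a=23^0·(≡22), b=23^2·(≡1) mod 23; (22|23)=-1, (1|23)=+1; (−1)^{0·2·11}·(-1)^2·(+1)^0 = +1.
v=3: a=3^0·(≡1), b=3^-2·(≡1) mod 3; (1|3)=+1, (1|3)=+1; (−1)^{0·-2·1}·(+1)^-2·(+1)^0 = +1.
v=∞: -47 < 0 and 703 > 0  ⇒  (a,b)_∞ = +1.
v=47: a=47^1·(≡46), b=47^2·(≡5) mod 47; (46|47)=-1, (5|47)=-1; (−1)^{1·2·23}·(-1)^2·(-1)^1 = -1.
v=2: v_2(a)=0, v_2(b)=2; units ≡ 1, 7 (mod 8); ε·ε+αω+βω = 0·1+0·0+2·0 ≡ 0  ⇒  (a,b)_2 = +1.
(-47, 703 / ℚ) ramifies at {19, 47}: a division algebra.

[19, 47]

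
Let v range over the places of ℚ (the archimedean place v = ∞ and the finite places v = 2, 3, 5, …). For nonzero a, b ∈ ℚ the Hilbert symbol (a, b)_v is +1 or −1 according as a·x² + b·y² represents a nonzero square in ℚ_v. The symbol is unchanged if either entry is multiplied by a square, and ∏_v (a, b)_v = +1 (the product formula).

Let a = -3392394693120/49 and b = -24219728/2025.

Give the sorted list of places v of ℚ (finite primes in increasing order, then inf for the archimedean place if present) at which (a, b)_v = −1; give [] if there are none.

Mod squares: a ≡ -524170, b ≡ -53. Check v ∈ {∞, 2, 3, 5, 7, 13, 23, 43, 53}.
v=13: a=13^0·(≡10), b=13^4·(≡1) mod 13; (10|13)=+1, (1|13)=+1; (−1)^{0·4·6}·(+1)^4·(+1)^0 = +1.
v=3: a=3^2·(≡2), b=3^-4·(≡1) mod 3; (2|3)=-1, (1|3)=+1; (−1)^{2·-4·1}·(-1)^-4·(+1)^2 = +1.
v=∞: -524170 < 0 and -53 < 0  ⇒  (a,b)_∞ = -1.
v=43: a=43^1·(≡22), b=43^0·(≡27) mod 43; (22|43)=-1, (27|43)=-1; (−1)^{1·0·21}·(-1)^0·(-1)^1 = -1.
v=5: a=5^1·(≡4), b=5^-2·(≡2) mod 5; (4|5)=+1, (2|5)=-1; (−1)^{1·-2·2}·(+1)^-2·(-1)^1 = -1.
v=2: v_2(a)=9, v_2(b)=4; units ≡ 3, 3 (mod 8); ε·ε+αω+βω = 1·1+9·1+4·1 ≡ 0  ⇒  (a,b)_2 = +1.
v=53: a=53^3·(≡41), b=53^1·(≡28) mod 53; (41|53)=-1, (28|53)=+1; (−1)^{3·1·26}·(-1)^1·(+1)^3 = -1.
v=7: a=7^-2·(≡1), b=7^0·(≡3) mod 7; (1|7)=+1, (3|7)=-1; (−1)^{-2·0·3}·(+1)^0·(-1)^-2 = +1.
v=23: a=23^1·(≡12), b=23^0·(≡8) mod 23; (12|23)=+1, (8|23)=+1; (−1)^{1·0·11}·(+1)^0·(+1)^1 = +1.
(-524170, -53 / ℚ) ramifies at {5, 43, 53, ∞}: a division algebra.

[5, 43, 53, inf]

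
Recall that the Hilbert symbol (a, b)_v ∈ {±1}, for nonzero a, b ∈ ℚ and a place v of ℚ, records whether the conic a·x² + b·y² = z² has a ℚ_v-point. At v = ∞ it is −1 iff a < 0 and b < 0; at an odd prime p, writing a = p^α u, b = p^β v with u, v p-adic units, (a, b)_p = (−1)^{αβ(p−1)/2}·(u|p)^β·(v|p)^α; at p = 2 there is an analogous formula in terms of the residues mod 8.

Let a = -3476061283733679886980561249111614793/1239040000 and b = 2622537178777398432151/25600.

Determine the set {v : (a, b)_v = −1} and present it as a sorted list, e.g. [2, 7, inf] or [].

(a, b) ≡ (-61617, 8959279) mod (ℚ^×)²; places V = {2, 3, 5, 7, 11, 17, 19, 23, 31, 41, 47, 53, ∞}.
(a,b)_19: α=5, u≡1; β=3, v≡3 (mod 19); (1|19)=+1, (3|19)=-1; sign (−1)^1·+1^3·-1^5 = +1.
(a,b)_3: α=1, u≡2; β=0, v≡1 (mod 3); (2|3)=-1, (1|3)=+1; sign (−1)^0·-1^0·+1^1 = +1.
(a,b)_47: α=3, u≡38; β=2, v≡33 (mod 47); (38|47)=-1, (33|47)=-1; sign (−1)^0·-1^2·-1^3 = -1.
(a,b)_17: α=2, u≡13; β=2, v≡10 (mod 17); (13|17)=+1, (10|17)=-1; sign (−1)^0·+1^2·-1^2 = +1.
(a,b)_11: α=-2, u≡1; β=0, v≡10 (mod 11); (1|11)=+1, (10|11)=-1; sign (−1)^0·+1^0·-1^-2 = +1.
(a,b)_41: α=2, u≡34; β=1, v≡17 (mod 41); (34|41)=-1, (17|41)=-1; sign (−1)^0·-1^1·-1^2 = -1.
(a,b)_5: α=-4, u≡3; β=-2, v≡4 (mod 5); (3|5)=-1, (4|5)=+1; sign (−1)^0·-1^-2·+1^-4 = +1.
(a,b)_31: α=2, u≡21; β=1, v≡24 (mod 31); (21|31)=-1, (24|31)=-1; sign (−1)^0·-1^1·-1^2 = -1.
(a,b)_53: α=2, u≡22; β=1, v≡45 (mod 53); (22|53)=-1, (45|53)=-1; sign (−1)^0·-1^1·-1^2 = -1.
(a,b)_7: α=10, u≡1; β=5, v≡6 (mod 7); (1|7)=+1, (6|7)=-1; sign (−1)^0·+1^5·-1^10 = +1.
(a,b)_23: α=3, u≡1; β=2, v≡19 (mod 23); (1|23)=+1, (19|23)=-1; sign (−1)^0·+1^2·-1^3 = -1.
(a,b)_2: α=-14, β=-10; u≡7, v≡7 (mod 8); ε(u)ε(v)=1·1, αω(v)=-14·0, βω(u)=-10·0; sum ≡ 1  ⇒  -1.
(a,b)_∞: sgn(-61617)=−, sgn(8959279)=+, so +1.
Ram(-61617, 8959279) = {2, 23, 31, 41, 47, 53}; no ℚ_2-point on the conic.

[2, 23, 31, 41, 47, 53]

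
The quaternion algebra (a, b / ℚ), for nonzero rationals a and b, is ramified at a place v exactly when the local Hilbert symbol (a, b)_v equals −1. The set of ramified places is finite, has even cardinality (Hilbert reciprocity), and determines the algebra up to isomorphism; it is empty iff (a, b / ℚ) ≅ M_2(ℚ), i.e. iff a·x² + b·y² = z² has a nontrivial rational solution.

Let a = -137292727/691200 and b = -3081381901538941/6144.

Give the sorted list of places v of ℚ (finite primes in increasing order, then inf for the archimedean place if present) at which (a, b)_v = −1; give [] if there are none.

[2, 7, 29, inf]

(a, b) ≡ (-14421, -28014) mod (ℚ^×)²; places V = {2, 3, 5, 7, 11, 13, 19, 23, 29, ∞}.
(a,b)_7: α=0, u≡5; β=1, v≡4 (mod 7); (5|7)=-1, (4|7)=+1; sign (−1)^0·-1^1·+1^0 = -1.
(a,b)_5: α=-2, u≡1; β=0, v≡1 (mod 5); (1|5)=+1, (1|5)=+1; sign (−1)^0·+1^0·+1^-2 = +1.
(a,b)_∞: sgn(-14421)=−, sgn(-28014)=−, so -1.
(a,b)_3: α=-3, u≡2; β=-1, v≡1 (mod 3); (2|3)=-1, (1|3)=+1; sign (−1)^1·-1^-1·+1^-3 = +1.
(a,b)_2: α=-10, β=-11; u≡3, v≡1 (mod 8); ε(u)ε(v)=1·0, αω(v)=-10·0, βω(u)=-11·1; sum ≡ 1  ⇒  -1.
(a,b)_19: α=1, u≡5; β=2, v≡16 (mod 19); (5|19)=+1, (16|19)=+1; sign (−1)^0·+1^2·+1^1 = +1.
(a,b)_23: α=1, u≡14; β=3, v≡4 (mod 23); (14|23)=-1, (4|23)=+1; sign (−1)^1·-1^3·+1^1 = +1.
(a,b)_13: α=4, u≡1; β=4, v≡1 (mod 13); (1|13)=+1, (1|13)=+1; sign (−1)^0·+1^4·+1^4 = +1.
(a,b)_11: α=1, u≡1; β=2, v≡1 (mod 11); (1|11)=+1, (1|11)=+1; sign (−1)^0·+1^2·+1^1 = +1.
(a,b)_29: α=0, u≡27; β=1, v≡28 (mod 29); (27|29)=-1, (28|29)=+1; sign (−1)^0·-1^1·+1^0 = -1.
Ram(-14421, -28014) = {2, 7, 29, ∞}; no ℚ_2-point on the conic.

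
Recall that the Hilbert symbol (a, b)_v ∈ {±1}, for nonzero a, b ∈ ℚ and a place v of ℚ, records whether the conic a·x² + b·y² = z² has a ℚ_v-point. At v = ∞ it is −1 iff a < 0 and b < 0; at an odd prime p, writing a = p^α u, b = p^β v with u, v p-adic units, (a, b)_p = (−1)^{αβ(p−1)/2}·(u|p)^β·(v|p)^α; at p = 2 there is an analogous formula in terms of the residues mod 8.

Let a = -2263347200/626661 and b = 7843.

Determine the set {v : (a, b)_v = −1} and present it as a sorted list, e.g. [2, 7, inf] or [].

[23, 31]

(a, b) ≡ (-667, 7843) mod (ℚ^×)²; places V = {2, 3, 5, 7, 11, 23, 29, 31, ∞}.
(a,b)_3: α=-2, u≡2; β=0, v≡1 (mod 3); (2|3)=-1, (1|3)=+1; sign (−1)^0·-1^0·+1^-2 = +1.
(a,b)_11: α=0, u≡9; β=1, v≡9 (mod 11); (9|11)=+1, (9|11)=+1; sign (−1)^0·+1^1·+1^0 = +1.
(a,b)_31: α=2, u≡17; β=1, v≡5 (mod 31); (17|31)=-1, (5|31)=+1; sign (−1)^0·-1^1·+1^2 = -1.
(a,b)_23: α=1, u≡22; β=1, v≡19 (mod 23); (22|23)=-1, (19|23)=-1; sign (−1)^1·-1^1·-1^1 = -1.
(a,b)_∞: sgn(-667)=−, sgn(7843)=+, so +1.
(a,b)_7: α=-4, u≡6; β=0, v≡3 (mod 7); (6|7)=-1, (3|7)=-1; sign (−1)^0·-1^0·-1^-4 = +1.
(a,b)_2: α=12, β=0; u≡5, v≡3 (mod 8); ε(u)ε(v)=0·1, αω(v)=12·1, βω(u)=0·1; sum ≡ 0  ⇒  +1.
(a,b)_5: α=2, u≡2; β=0, v≡3 (mod 5); (2|5)=-1, (3|5)=-1; sign (−1)^0·-1^0·-1^2 = +1.
(a,b)_29: α=-1, u≡6; β=0, v≡13 (mod 29); (6|29)=+1, (13|29)=+1; sign (−1)^0·+1^0·+1^-1 = +1.
(-667, 7843 / ℚ) ramifies at {23, 31}: a division algebra.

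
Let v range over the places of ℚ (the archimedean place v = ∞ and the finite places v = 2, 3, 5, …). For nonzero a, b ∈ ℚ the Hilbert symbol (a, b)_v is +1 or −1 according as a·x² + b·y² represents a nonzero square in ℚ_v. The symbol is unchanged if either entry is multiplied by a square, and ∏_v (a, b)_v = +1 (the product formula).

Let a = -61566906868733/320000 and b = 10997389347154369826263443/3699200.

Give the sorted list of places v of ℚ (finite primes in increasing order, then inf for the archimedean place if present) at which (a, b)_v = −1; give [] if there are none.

(a, b) ≡ (-874, 406) mod (ℚ^×)²; places V = {2, 3, 5, 7, 11, 17, 19, 23, 29, 43, ∞}.
(a,b)_17: α=0, u≡7; β=-2, v≡15 (mod 17); (7|17)=-1, (15|17)=+1; sign (−1)^0·-1^-2·+1^0 = +1.
(a,b)_∞: sgn(-874)=−, sgn(406)=+, so +1.
(a,b)_2: α=-9, β=-9; u≡3, v≡3 (mod 8); ε(u)ε(v)=1·1, αω(v)=-9·1, βω(u)=-9·1; sum ≡ 1  ⇒  -1.
(a,b)_7: α=2, u≡2; β=3, v≡1 (mod 7); (2|7)=+1, (1|7)=+1; sign (−1)^0·+1^3·+1^2 = +1.
(a,b)_29: α=2, u≡5; β=3, v≡11 (mod 29); (5|29)=+1, (11|29)=-1; sign (−1)^0·+1^3·-1^2 = +1.
(a,b)_23: α=1, u≡9; β=2, v≡22 (mod 23); (9|23)=+1, (22|23)=-1; sign (−1)^0·+1^2·-1^1 = -1.
(a,b)_5: α=-4, u≡1; β=-2, v≡1 (mod 5); (1|5)=+1, (1|5)=+1; sign (−1)^0·+1^-2·+1^-4 = +1.
(a,b)_43: α=4, u≡39; β=6, v≡39 (mod 43); (39|43)=-1, (39|43)=-1; sign (−1)^0·-1^6·-1^4 = +1.
(a,b)_11: α=0, u≡2; β=2, v≡6 (mod 11); (2|11)=-1, (6|11)=-1; sign (−1)^0·-1^2·-1^0 = +1.
(a,b)_3: α=0, u≡2; β=2, v≡1 (mod 3); (2|3)=-1, (1|3)=+1; sign (−1)^0·-1^2·+1^0 = +1.
(a,b)_19: α=1, u≡11; β=2, v≡6 (mod 19); (11|19)=+1, (6|19)=+1; sign (−1)^0·+1^2·+1^1 = +1.
Ram(-874, 406) = {2, 23}; no ℚ_2-point on the conic.

[2, 23]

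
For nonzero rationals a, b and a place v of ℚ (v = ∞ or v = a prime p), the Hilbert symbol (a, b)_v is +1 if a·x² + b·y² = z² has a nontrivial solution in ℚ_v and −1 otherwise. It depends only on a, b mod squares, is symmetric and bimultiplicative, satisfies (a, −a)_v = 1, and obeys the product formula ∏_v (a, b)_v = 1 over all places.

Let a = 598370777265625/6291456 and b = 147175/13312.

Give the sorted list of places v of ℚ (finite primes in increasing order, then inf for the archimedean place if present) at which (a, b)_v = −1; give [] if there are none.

Mod squares: a ≡ 6630, b ≡ 91. Check v ∈ {∞, 2, 3, 5, 7, 13, 17, 29}.
v=13: a=13^1·(≡12), b=13^-1·(≡8) mod 13; (12|13)=+1, (8|13)=-1; (−1)^{1·-1·6}·(+1)^-1·(-1)^1 = -1.
v=7: a=7^2·(≡2), b=7^1·(≡5) mod 7; (2|7)=+1, (5|7)=-1; (−1)^{2·1·3}·(+1)^1·(-1)^2 = +1.
v=5: a=5^7·(≡4), b=5^2·(≡1) mod 5; (4|5)=+1, (1|5)=+1; (−1)^{7·2·2}·(+1)^2·(+1)^7 = +1.
v=29: a=29^4·(≡10), b=29^2·(≡1) mod 29; (10|29)=-1, (1|29)=+1; (−1)^{4·2·14}·(-1)^2·(+1)^4 = +1.
v=∞: 6630 > 0 and 91 > 0  ⇒  (a,b)_∞ = +1.
v=2: v_2(a)=-21, v_2(b)=-10; units ≡ 3, 3 (mod 8); ε·ε+αω+βω = 1·1+-21·1+-10·1 ≡ 0  ⇒  (a,b)_2 = +1.
v=3: a=3^-1·(≡2), b=3^0·(≡1) mod 3; (2|3)=-1, (1|3)=+1; (−1)^{-1·0·1}·(-1)^0·(+1)^-1 = +1.
v=17: a=17^1·(≡8), b=17^0·(≡6) mod 17; (8|17)=+1, (6|17)=-1; (−1)^{1·0·8}·(+1)^0·(-1)^1 = -1.
(6630, 91 / ℚ) ramifies at {13, 17}: a division algebra.

[13, 17]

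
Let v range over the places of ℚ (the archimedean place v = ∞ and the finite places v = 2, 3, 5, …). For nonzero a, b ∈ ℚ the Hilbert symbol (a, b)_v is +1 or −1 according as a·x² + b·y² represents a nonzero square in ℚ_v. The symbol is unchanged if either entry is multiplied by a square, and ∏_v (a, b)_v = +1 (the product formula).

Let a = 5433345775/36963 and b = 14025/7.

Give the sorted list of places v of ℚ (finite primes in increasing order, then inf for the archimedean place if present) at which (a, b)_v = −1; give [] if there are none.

(a, b) ≡ (7293, 3927) mod (ℚ^×)²; places V = {2, 3, 5, 7, 11, 13, 17, 23, 37, ∞}.
(a,b)_∞: sgn(7293)=+, sgn(3927)=+, so +1.
(a,b)_13: α=3, u≡5; β=0, v≡9 (mod 13); (5|13)=-1, (9|13)=+1; sign (−1)^0·-1^0·+1^3 = +1.
(a,b)_23: α=2, u≡13; β=0, v≡19 (mod 23); (13|23)=+1, (19|23)=-1; sign (−1)^0·+1^0·-1^2 = +1.
(a,b)_17: α=1, u≡15; β=1, v≡11 (mod 17); (15|17)=+1, (11|17)=-1; sign (−1)^0·+1^1·-1^1 = -1.
(a,b)_37: α=-2, u≡7; β=0, v≡32 (mod 37); (7|37)=+1, (32|37)=-1; sign (−1)^0·+1^0·-1^-2 = +1.
(a,b)_2: α=0, β=0; u≡5, v≡7 (mod 8); ε(u)ε(v)=0·1, αω(v)=0·0, βω(u)=0·1; sum ≡ 0  ⇒  +1.
(a,b)_7: α=0, u≡6; β=-1, v≡4 (mod 7); (6|7)=-1, (4|7)=+1; sign (−1)^0·-1^-1·+1^0 = -1.
(a,b)_3: α=-3, u≡1; β=1, v≡1 (mod 3); (1|3)=+1, (1|3)=+1; sign (−1)^1·+1^1·+1^-3 = -1.
(a,b)_5: α=2, u≡2; β=2, v≡3 (mod 5); (2|5)=-1, (3|5)=-1; sign (−1)^0·-1^2·-1^2 = +1.
(a,b)_11: α=1, u≡4; β=1, v≡3 (mod 11); (4|11)=+1, (3|11)=+1; sign (−1)^1·+1^1·+1^1 = -1.
|Ram(7293, 3927)| = 4, even; anisotropic at {3, 7, 11, 17}.

[3, 7, 11, 17]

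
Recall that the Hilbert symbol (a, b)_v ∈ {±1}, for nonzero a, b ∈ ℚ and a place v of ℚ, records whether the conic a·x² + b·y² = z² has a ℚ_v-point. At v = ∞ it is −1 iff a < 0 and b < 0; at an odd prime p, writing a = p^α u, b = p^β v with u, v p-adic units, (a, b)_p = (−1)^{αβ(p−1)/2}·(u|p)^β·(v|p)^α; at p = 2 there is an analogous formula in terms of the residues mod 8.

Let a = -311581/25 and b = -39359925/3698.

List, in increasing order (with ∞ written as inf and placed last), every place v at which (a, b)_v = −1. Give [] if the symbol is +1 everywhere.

Mod squares: a ≡ -589, b ≡ -38874. Check v ∈ {∞, 2, 3, 5, 11, 19, 23, 31, 43}.
v=11: a=11^0·(≡9), b=11^1·(≡2) mod 11; (9|11)=+1, (2|11)=-1; (−1)^{0·1·5}·(+1)^1·(-1)^0 = +1.
v=43: a=43^0·(≡36), b=43^-2·(≡41) mod 43; (36|43)=+1, (41|43)=+1; (−1)^{0·-2·21}·(+1)^-2·(+1)^0 = +1.
v=23: a=23^2·(≡16), b=23^0·(≡5) mod 23; (16|23)=+1, (5|23)=-1; (−1)^{2·0·11}·(+1)^0·(-1)^2 = +1.
v=19: a=19^1·(≡6), b=19^1·(≡17) mod 19; (6|19)=+1, (17|19)=+1; (−1)^{1·1·9}·(+1)^1·(+1)^1 = -1.
v=5: a=5^-2·(≡4), b=5^2·(≡1) mod 5; (4|5)=+1, (1|5)=+1; (−1)^{-2·2·2}·(+1)^2·(+1)^-2 = +1.
v=31: a=31^1·(≡27), b=31^1·(≡6) mod 31; (27|31)=-1, (6|31)=-1; (−1)^{1·1·15}·(-1)^1·(-1)^1 = -1.
v=∞: -589 < 0 and -38874 < 0  ⇒  (a,b)_∞ = -1.
v=3: a=3^0·(≡2), b=3^5·(≡2) mod 3; (2|3)=-1, (2|3)=-1; (−1)^{0·5·1}·(-1)^5·(-1)^0 = -1.
v=2: v_2(a)=0, v_2(b)=-1; units ≡ 3, 3 (mod 8); ε·ε+αω+βω = 1·1+0·1+-1·1 ≡ 0  ⇒  (a,b)_2 = +1.
Ram(-589, -38874) = {3, 19, 31, ∞}; no ℚ_3-point on the conic.

[3, 19, 31, inf]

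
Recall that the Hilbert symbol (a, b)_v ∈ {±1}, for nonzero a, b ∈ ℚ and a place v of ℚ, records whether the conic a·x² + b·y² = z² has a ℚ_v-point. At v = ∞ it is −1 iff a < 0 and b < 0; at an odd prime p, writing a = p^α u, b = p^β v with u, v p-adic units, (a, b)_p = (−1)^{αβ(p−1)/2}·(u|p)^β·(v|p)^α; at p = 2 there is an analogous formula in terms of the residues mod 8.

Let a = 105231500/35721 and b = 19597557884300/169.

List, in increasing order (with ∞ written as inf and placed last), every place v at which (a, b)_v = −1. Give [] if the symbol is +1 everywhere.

(a, b) ≡ (2915, 576587) mod (ℚ^×)²; places V = {2, 3, 5, 7, 11, 13, 19, 23, 43, 53, ∞}.
(a,b)_43: α=0, u≡28; β=1, v≡25 (mod 43); (28|43)=-1, (25|43)=+1; sign (−1)^0·-1^1·+1^0 = -1.
(a,b)_5: α=3, u≡2; β=2, v≡3 (mod 5); (2|5)=-1, (3|5)=-1; sign (−1)^0·-1^2·-1^3 = -1.
(a,b)_∞: sgn(2915)=+, sgn(576587)=+, so +1.
(a,b)_13: α=0, u≡1; β=-2, v≡6 (mod 13); (1|13)=+1, (6|13)=-1; sign (−1)^0·+1^-2·-1^0 = +1.
(a,b)_7: α=-2, u≡3; β=0, v≡4 (mod 7); (3|7)=-1, (4|7)=+1; sign (−1)^0·-1^0·+1^-2 = +1.
(a,b)_19: α=2, u≡2; β=0, v≡8 (mod 19); (2|19)=-1, (8|19)=-1; sign (−1)^0·-1^0·-1^2 = +1.
(a,b)_3: α=-6, u≡2; β=0, v≡2 (mod 3); (2|3)=-1, (2|3)=-1; sign (−1)^0·-1^0·-1^-6 = +1.
(a,b)_53: α=1, u≡39; β=3, v≡33 (mod 53); (39|53)=-1, (33|53)=-1; sign (−1)^0·-1^3·-1^1 = +1.
(a,b)_2: α=2, β=2; u≡3, v≡3 (mod 8); ε(u)ε(v)=1·1, αω(v)=2·1, βω(u)=2·1; sum ≡ 1  ⇒  -1.
(a,b)_23: α=0, u≡7; β=1, v≡5 (mod 23); (7|23)=-1, (5|23)=-1; sign (−1)^0·-1^1·-1^0 = -1.
(a,b)_11: α=1, u≡5; β=3, v≡2 (mod 11); (5|11)=+1, (2|11)=-1; sign (−1)^1·+1^3·-1^1 = +1.
(2915, 576587 / ℚ) ramifies at {2, 5, 23, 43}: a division algebra.

[2, 5, 23, 43]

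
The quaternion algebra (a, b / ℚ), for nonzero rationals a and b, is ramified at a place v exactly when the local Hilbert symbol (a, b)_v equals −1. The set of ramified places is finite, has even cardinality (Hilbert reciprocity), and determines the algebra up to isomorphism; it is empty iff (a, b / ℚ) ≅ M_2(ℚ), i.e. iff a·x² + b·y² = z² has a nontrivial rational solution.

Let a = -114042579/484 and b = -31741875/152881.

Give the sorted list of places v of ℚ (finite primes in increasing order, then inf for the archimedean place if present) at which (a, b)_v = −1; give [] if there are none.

[3, 7, 19, 23, 43, inf]

Mod squares: a ≡ -394611, b ≡ -627. Check v ∈ {∞, 2, 3, 5, 7, 11, 17, 19, 23, 43}.
v=∞: -394611 < 0 and -627 < 0  ⇒  (a,b)_∞ = -1.
v=19: a=19^1·(≡16), b=19^1·(≡1) mod 19; (16|19)=+1, (1|19)=+1; (−1)^{1·1·9}·(+1)^1·(+1)^1 = -1.
v=17: a=17^2·(≡14), b=17^-2·(≡16) mod 17; (14|17)=-1, (16|17)=+1; (−1)^{2·-2·8}·(-1)^-2·(+1)^2 = +1.
v=43: a=43^1·(≡4), b=43^0·(≡5) mod 43; (4|43)=+1, (5|43)=-1; (−1)^{1·0·21}·(+1)^0·(-1)^1 = -1.
v=11: a=11^-2·(≡5), b=11^1·(≡9) mod 11; (5|11)=+1, (9|11)=+1; (−1)^{-2·1·5}·(+1)^1·(+1)^-2 = +1.
v=5: a=5^0·(≡4), b=5^4·(≡3) mod 5; (4|5)=+1, (3|5)=-1; (−1)^{0·4·2}·(+1)^4·(-1)^0 = +1.
v=7: a=7^1·(≡3), b=7^0·(≡3) mod 7; (3|7)=-1, (3|7)=-1; (−1)^{1·0·3}·(-1)^0·(-1)^1 = -1.
v=3: a=3^1·(≡1), b=3^5·(≡1) mod 3; (1|3)=+1, (1|3)=+1; (−1)^{1·5·1}·(+1)^5·(+1)^1 = -1.
v=23: a=23^1·(≡13), b=23^-2·(≡15) mod 23; (13|23)=+1, (15|23)=-1; (−1)^{1·-2·11}·(+1)^-2·(-1)^1 = -1.
v=2: v_2(a)=-2, v_2(b)=0; units ≡ 5, 5 (mod 8); ε·ε+αω+βω = 0·0+-2·1+0·1 ≡ 0  ⇒  (a,b)_2 = +1.
Ram(-394611, -627) = {3, 7, 19, 23, 43, ∞}; no ℚ_3-point on the conic.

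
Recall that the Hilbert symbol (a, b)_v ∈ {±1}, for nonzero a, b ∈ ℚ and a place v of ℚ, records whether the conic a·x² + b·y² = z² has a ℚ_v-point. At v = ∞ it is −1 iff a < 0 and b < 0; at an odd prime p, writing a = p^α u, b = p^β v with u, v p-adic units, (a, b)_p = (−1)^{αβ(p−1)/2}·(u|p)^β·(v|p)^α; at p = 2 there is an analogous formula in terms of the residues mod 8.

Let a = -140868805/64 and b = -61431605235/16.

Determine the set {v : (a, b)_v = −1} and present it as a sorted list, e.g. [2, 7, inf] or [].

(a, b) ≡ (-1164205, -6825733915) mod (ℚ^×)²; places V = {2, 3, 5, 7, 11, 13, 29, 31, 37, 41, ∞}.
(a,b)_31: α=1, u≡21; β=1, v≡15 (mod 31); (21|31)=-1, (15|31)=-1; sign (−1)^1·-1^1·-1^1 = -1.
(a,b)_29: α=1, u≡7; β=1, v≡20 (mod 29); (7|29)=+1, (20|29)=+1; sign (−1)^0·+1^1·+1^1 = +1.
(a,b)_7: α=1, u≡3; β=1, v≡6 (mod 7); (3|7)=-1, (6|7)=-1; sign (−1)^1·-1^1·-1^1 = -1.
(a,b)_5: α=1, u≡1; β=1, v≡3 (mod 5); (1|5)=+1, (3|5)=-1; sign (−1)^0·+1^1·-1^1 = -1.
(a,b)_41: α=0, u≡8; β=1, v≡31 (mod 41); (8|41)=+1, (31|41)=+1; sign (−1)^0·+1^1·+1^0 = +1.
(a,b)_13: α=0, u≡12; β=1, v≡10 (mod 13); (12|13)=+1, (10|13)=+1; sign (−1)^0·+1^1·+1^0 = +1.
(a,b)_2: α=-6, β=-4; u≡3, v≡5 (mod 8); ε(u)ε(v)=1·0, αω(v)=-6·1, βω(u)=-4·1; sum ≡ 0  ⇒  +1.
(a,b)_3: α=0, u≡2; β=2, v≡2 (mod 3); (2|3)=-1, (2|3)=-1; sign (−1)^0·-1^2·-1^0 = +1.
(a,b)_37: α=1, u≡15; β=1, v≡30 (mod 37); (15|37)=-1, (30|37)=+1; sign (−1)^0·-1^1·+1^1 = -1.
(a,b)_11: α=2, u≡10; β=1, v≡7 (mod 11); (10|11)=-1, (7|11)=-1; sign (−1)^0·-1^1·-1^2 = -1.
(a,b)_∞: sgn(-1164205)=−, sgn(-6825733915)=−, so -1.
Ram(-1164205, -6825733915) = {5, 7, 11, 31, 37, ∞}; no ℚ_5-point on the conic.

[5, 7, 11, 31, 37, inf]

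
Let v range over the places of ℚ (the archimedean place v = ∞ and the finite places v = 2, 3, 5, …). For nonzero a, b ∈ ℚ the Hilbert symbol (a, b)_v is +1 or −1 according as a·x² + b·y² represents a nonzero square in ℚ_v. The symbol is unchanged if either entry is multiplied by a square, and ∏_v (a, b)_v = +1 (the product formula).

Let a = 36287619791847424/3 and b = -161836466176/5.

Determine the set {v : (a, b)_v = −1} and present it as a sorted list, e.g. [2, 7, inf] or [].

[2, 5, 11, 17]

(a, b) ≡ (7293, -170) mod (ℚ^×)²; places V = {2, 3, 5, 7, 11, 13, 17, ∞}.
(a,b)_∞: sgn(7293)=+, sgn(-170)=−, so +1.
(a,b)_13: α=1, u≡5; β=0, v≡1 (mod 13); (5|13)=-1, (1|13)=+1; sign (−1)^0·-1^0·+1^1 = +1.
(a,b)_5: α=0, u≡3; β=-1, v≡4 (mod 5); (3|5)=-1, (4|5)=+1; sign (−1)^0·-1^-1·+1^0 = -1.
(a,b)_7: α=6, u≡3; β=4, v≡3 (mod 7); (3|7)=-1, (3|7)=-1; sign (−1)^0·-1^4·-1^6 = +1.
(a,b)_3: α=-1, u≡1; β=0, v≡1 (mod 3); (1|3)=+1, (1|3)=+1; sign (−1)^0·+1^0·+1^-1 = +1.
(a,b)_17: α=1, u≡9; β=1, v≡6 (mod 17); (9|17)=+1, (6|17)=-1; sign (−1)^0·+1^1·-1^1 = -1.
(a,b)_11: α=3, u≡5; β=2, v≡8 (mod 11); (5|11)=+1, (8|11)=-1; sign (−1)^0·+1^2·-1^3 = -1.
(a,b)_2: α=20, β=15; u≡5, v≡3 (mod 8); ε(u)ε(v)=0·1, αω(v)=20·1, βω(u)=15·1; sum ≡ 1  ⇒  -1.
Ram(7293, -170) = {2, 5, 11, 17}; no ℚ_2-point on the conic.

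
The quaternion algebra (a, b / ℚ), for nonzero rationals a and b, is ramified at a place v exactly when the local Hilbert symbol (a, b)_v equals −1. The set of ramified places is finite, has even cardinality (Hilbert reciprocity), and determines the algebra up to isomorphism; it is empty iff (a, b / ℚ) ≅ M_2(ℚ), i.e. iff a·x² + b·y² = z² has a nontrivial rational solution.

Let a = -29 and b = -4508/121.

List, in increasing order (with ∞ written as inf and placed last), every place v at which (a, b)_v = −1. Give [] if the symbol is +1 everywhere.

(a, b) ≡ (-29, -23) mod (ℚ^×)²; places V = {2, 7, 11, 23, 29, ∞}.
(a,b)_∞: sgn(-29)=−, sgn(-23)=−, so -1.
(a,b)_2: α=0, β=2; u≡3, v≡1 (mod 8); ε(u)ε(v)=1·0, αω(v)=0·0, βω(u)=2·1; sum ≡ 0  ⇒  +1.
(a,b)_23: α=0, u≡17; β=1, v≡21 (mod 23); (17|23)=-1, (21|23)=-1; sign (−1)^0·-1^1·-1^0 = -1.
(a,b)_29: α=1, u≡28; β=0, v≡9 (mod 29); (28|29)=+1, (9|29)=+1; sign (−1)^0·+1^0·+1^1 = +1.
(a,b)_11: α=0, u≡4; β=-2, v≡2 (mod 11); (4|11)=+1, (2|11)=-1; sign (−1)^0·+1^-2·-1^0 = +1.
(a,b)_7: α=0, u≡6; β=2, v≡3 (mod 7); (6|7)=-1, (3|7)=-1; sign (−1)^0·-1^2·-1^0 = +1.
Ram(-29, -23) = {23, ∞}; no ℚ_23-point on the conic.

[23, inf]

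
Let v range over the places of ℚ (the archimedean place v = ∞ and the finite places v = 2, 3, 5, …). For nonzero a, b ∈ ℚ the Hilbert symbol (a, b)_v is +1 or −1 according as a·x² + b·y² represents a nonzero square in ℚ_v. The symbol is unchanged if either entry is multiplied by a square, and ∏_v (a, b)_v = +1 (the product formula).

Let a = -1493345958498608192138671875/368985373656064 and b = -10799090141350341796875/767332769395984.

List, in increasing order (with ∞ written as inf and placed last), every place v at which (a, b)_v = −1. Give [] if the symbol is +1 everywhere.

[3, 13, 19, inf]

(a, b) ≡ (-31395, -19) mod (ℚ^×)²; places V = {2, 3, 5, 7, 11, 13, 19, 23, 41, 43, ∞}.
(a,b)_43: α=0, u≡36; β=-2, v≡15 (mod 43); (36|43)=+1, (15|43)=+1; sign (−1)^0·+1^-2·+1^0 = +1.
(a,b)_7: α=3, u≡1; β=2, v≡1 (mod 7); (1|7)=+1, (1|7)=+1; sign (−1)^0·+1^2·+1^3 = +1.
(a,b)_5: α=13, u≡1; β=12, v≡1 (mod 5); (1|5)=+1, (1|5)=+1; sign (−1)^0·+1^12·+1^13 = +1.
(a,b)_11: α=-8, u≡6; β=-10, v≡5 (mod 11); (6|11)=-1, (5|11)=+1; sign (−1)^0·-1^-10·+1^-8 = +1.
(a,b)_2: α=-10, β=-4; u≡5, v≡5 (mod 8); ε(u)ε(v)=0·0, αω(v)=-10·1, βω(u)=-4·1; sum ≡ 0  ⇒  +1.
(a,b)_∞: sgn(-31395)=−, sgn(-19)=−, so -1.
(a,b)_23: α=3, u≡5; β=2, v≡18 (mod 23); (5|23)=-1, (18|23)=+1; sign (−1)^0·-1^2·+1^3 = +1.
(a,b)_13: α=5, u≡1; β=2, v≡7 (mod 13); (1|13)=+1, (7|13)=-1; sign (−1)^0·+1^2·-1^5 = -1.
(a,b)_19: α=2, u≡18; β=1, v≡15 (mod 19); (18|19)=-1, (15|19)=-1; sign (−1)^0·-1^1·-1^2 = -1.
(a,b)_3: α=7, u≡2; β=12, v≡2 (mod 3); (2|3)=-1, (2|3)=-1; sign (−1)^0·-1^12·-1^7 = -1.
(a,b)_41: α=-2, u≡27; β=0, v≡34 (mod 41); (27|41)=-1, (34|41)=-1; sign (−1)^0·-1^0·-1^-2 = +1.
(-31395, -19 / ℚ) ramifies at {3, 13, 19, ∞}: a division algebra.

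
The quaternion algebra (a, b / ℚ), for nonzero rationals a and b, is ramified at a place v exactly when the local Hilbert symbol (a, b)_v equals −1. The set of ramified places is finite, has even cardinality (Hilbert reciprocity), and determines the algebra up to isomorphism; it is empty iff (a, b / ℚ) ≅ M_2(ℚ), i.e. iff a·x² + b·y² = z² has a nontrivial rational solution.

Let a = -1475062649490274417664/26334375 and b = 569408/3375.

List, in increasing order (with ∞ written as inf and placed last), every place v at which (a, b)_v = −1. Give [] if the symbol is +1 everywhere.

[2, 5, 19, 31]

Mod squares: a ≡ -32963385, b ≡ 133455. Check v ∈ {∞, 2, 3, 5, 7, 13, 19, 31, 41, 53}.
v=5: a=5^-5·(≡3), b=5^-3·(≡4) mod 5; (3|5)=-1, (4|5)=+1; (−1)^{-5·-3·2}·(-1)^-3·(+1)^-5 = -1.
v=3: a=3^-1·(≡2), b=3^-3·(≡1) mod 3; (2|3)=-1, (1|3)=+1; (−1)^{-1·-3·1}·(-1)^-3·(+1)^-1 = +1.
v=∞: -32963385 < 0 and 133455 > 0  ⇒  (a,b)_∞ = +1.
v=19: a=19^1·(≡12), b=19^0·(≡14) mod 19; (12|19)=-1, (14|19)=-1; (−1)^{1·0·9}·(-1)^0·(-1)^1 = -1.
v=41: a=41^3·(≡36), b=41^1·(≡37) mod 41; (36|41)=+1, (37|41)=+1; (−1)^{3·1·20}·(+1)^1·(+1)^3 = +1.
v=2: v_2(a)=10, v_2(b)=6; units ≡ 7, 7 (mod 8); ε·ε+αω+βω = 1·1+10·0+6·0 ≡ 1  ⇒  (a,b)_2 = -1.
v=7: a=7^5·(≡6), b=7^1·(≡4) mod 7; (6|7)=-1, (4|7)=+1; (−1)^{5·1·3}·(-1)^1·(+1)^5 = +1.
v=13: a=13^3·(≡5), b=13^0·(≡1) mod 13; (5|13)=-1, (1|13)=+1; (−1)^{3·0·6}·(-1)^0·(+1)^3 = +1.
v=53: a=53^-2·(≡39), b=53^0·(≡17) mod 53; (39|53)=-1, (17|53)=+1; (−1)^{-2·0·26}·(-1)^0·(+1)^-2 = +1.
v=31: a=31^3·(≡29), b=31^1·(≡27) mod 31; (29|31)=-1, (27|31)=-1; (−1)^{3·1·15}·(-1)^1·(-1)^3 = -1.
(-32963385, 133455 / ℚ) ramifies at {2, 5, 19, 31}: a division algebra.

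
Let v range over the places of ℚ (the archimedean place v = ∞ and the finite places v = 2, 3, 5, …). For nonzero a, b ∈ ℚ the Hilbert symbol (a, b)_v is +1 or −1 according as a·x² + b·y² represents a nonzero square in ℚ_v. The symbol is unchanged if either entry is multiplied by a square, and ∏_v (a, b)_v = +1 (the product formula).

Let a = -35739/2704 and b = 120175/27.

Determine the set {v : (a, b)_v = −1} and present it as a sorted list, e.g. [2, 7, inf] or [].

[11, 19]

Mod squares: a ≡ -11, b ≡ 14421. Check v ∈ {∞, 2, 3, 5, 11, 13, 19, 23}.
v=11: a=11^1·(≡2), b=11^1·(≡7) mod 11; (2|11)=-1, (7|11)=-1; (−1)^{1·1·5}·(-1)^1·(-1)^1 = -1.
v=2: v_2(a)=-4, v_2(b)=0; units ≡ 5, 5 (mod 8); ε·ε+αω+βω = 0·0+-4·1+0·1 ≡ 0  ⇒  (a,b)_2 = +1.
v=3: a=3^2·(≡1), b=3^-3·(≡1) mod 3; (1|3)=+1, (1|3)=+1; (−1)^{2·-3·1}·(+1)^-3·(+1)^2 = +1.
v=13: a=13^-2·(≡8), b=13^0·(≡3) mod 13; (8|13)=-1, (3|13)=+1; (−1)^{-2·0·6}·(-1)^0·(+1)^-2 = +1.
v=19: a=19^2·(≡12), b=19^1·(≡14) mod 19; (12|19)=-1, (14|19)=-1; (−1)^{2·1·9}·(-1)^1·(-1)^2 = -1.
v=5: a=5^0·(≡4), b=5^2·(≡1) mod 5; (4|5)=+1, (1|5)=+1; (−1)^{0·2·2}·(+1)^2·(+1)^0 = +1.
v=∞: -11 < 0 and 14421 > 0  ⇒  (a,b)_∞ = +1.
v=23: a=23^0·(≡2), b=23^1·(≡1) mod 23; (2|23)=+1, (1|23)=+1; (−1)^{0·1·11}·(+1)^1·(+1)^0 = +1.
(-11, 14421 / ℚ) ramifies at {11, 19}: a division algebra.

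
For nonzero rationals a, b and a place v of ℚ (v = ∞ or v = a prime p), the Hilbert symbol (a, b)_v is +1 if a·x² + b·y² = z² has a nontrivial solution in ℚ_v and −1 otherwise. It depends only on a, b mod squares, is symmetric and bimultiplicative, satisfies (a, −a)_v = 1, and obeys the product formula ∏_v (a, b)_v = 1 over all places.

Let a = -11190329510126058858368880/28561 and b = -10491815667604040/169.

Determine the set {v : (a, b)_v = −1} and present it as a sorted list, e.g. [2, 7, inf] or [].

Mod squares: a ≡ -1084518655, b ≡ -87890. Check v ∈ {∞, 2, 3, 5, 7, 11, 13, 17, 23, 29, 37, 47}.
v=37: a=37^3·(≡36), b=37^2·(≡8) mod 37; (36|37)=+1, (8|37)=-1; (−1)^{3·2·18}·(+1)^2·(-1)^3 = -1.
v=17: a=17^1·(≡7), b=17^1·(≡8) mod 17; (7|17)=-1, (8|17)=+1; (−1)^{1·1·8}·(-1)^1·(+1)^1 = -1.
v=7: a=7^6·(≡4), b=7^2·(≡2) mod 7; (4|7)=+1, (2|7)=+1; (−1)^{6·2·3}·(+1)^2·(+1)^6 = +1.
v=29: a=29^3·(≡24), b=29^2·(≡13) mod 29; (24|29)=+1, (13|29)=+1; (−1)^{3·2·14}·(+1)^2·(+1)^3 = +1.
v=∞: -1084518655 < 0 and -87890 < 0  ⇒  (a,b)_∞ = -1.
v=3: a=3^2·(≡2), b=3^0·(≡1) mod 3; (2|3)=-1, (1|3)=+1; (−1)^{2·0·1}·(-1)^0·(+1)^2 = +1.
v=47: a=47^1·(≡5), b=47^1·(≡39) mod 47; (5|47)=-1, (39|47)=-1; (−1)^{1·1·23}·(-1)^1·(-1)^1 = -1.
v=11: a=11^1·(≡2), b=11^1·(≡6) mod 11; (2|11)=-1, (6|11)=-1; (−1)^{1·1·5}·(-1)^1·(-1)^1 = -1.
v=23: a=23^3·(≡5), b=23^2·(≡18) mod 23; (5|23)=-1, (18|23)=+1; (−1)^{3·2·11}·(-1)^2·(+1)^3 = +1.
v=5: a=5^1·(≡4), b=5^1·(≡3) mod 5; (4|5)=+1, (3|5)=-1; (−1)^{1·1·2}·(+1)^1·(-1)^1 = -1.
v=2: v_2(a)=4, v_2(b)=3; units ≡ 1, 7 (mod 8); ε·ε+αω+βω = 0·1+4·0+3·0 ≡ 0  ⇒  (a,b)_2 = +1.
v=13: a=13^-4·(≡1), b=13^-2·(≡10) mod 13; (1|13)=+1, (10|13)=+1; (−1)^{-4·-2·6}·(+1)^-2·(+1)^-4 = +1.
(-1084518655, -87890 / ℚ) ramifies at {5, 11, 17, 37, 47, ∞}: a division algebra.

[5, 11, 17, 37, 47, inf]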